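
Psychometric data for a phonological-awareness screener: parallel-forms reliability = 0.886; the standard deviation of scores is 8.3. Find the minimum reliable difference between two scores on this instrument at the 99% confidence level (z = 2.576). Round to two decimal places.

The standard error of measurement is 8.3000×√(1 − 0.8860) ≃ 8.3000×0.3376 ≃ 2.8024.
SE_diff = √2 × SEM ≃ 3.9632
Smallest detectable difference = 2.576×3.9632 ≃ 10.2092

10.21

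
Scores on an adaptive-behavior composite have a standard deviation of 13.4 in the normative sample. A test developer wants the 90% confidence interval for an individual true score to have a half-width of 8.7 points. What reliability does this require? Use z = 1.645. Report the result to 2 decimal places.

SEM needed = half-width / z = 8.7/1.645 ≃ 5.289
r = 1 − (5.289/13.4)² ≃ 1 − 0.156 ≃ 0.844

0.84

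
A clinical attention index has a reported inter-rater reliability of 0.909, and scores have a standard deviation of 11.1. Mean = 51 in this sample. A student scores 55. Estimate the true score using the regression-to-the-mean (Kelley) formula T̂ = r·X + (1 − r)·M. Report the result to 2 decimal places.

54.64

Estimated true score = 0.9090×55 + (1 − 0.9090)×51 ≈ 54.6360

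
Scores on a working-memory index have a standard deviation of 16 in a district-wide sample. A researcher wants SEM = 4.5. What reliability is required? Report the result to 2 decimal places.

r = 1 − (SEM / SD)² = 1 − (4.5000 / 16)² ≃ 1 − 0.0791 ≃ 0.9209

0.92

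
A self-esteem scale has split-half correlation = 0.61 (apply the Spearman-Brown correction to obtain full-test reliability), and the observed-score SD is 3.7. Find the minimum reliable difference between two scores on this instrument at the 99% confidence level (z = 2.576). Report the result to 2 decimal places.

6.63

r_full = 2·0.61 / (1 + 0.61) ≃ 0.7578
SEM = 3.7000 × √(1 − 0.7578) = 3.7000 × √0.2422 ≃ 3.7000 × 0.4922 ≃ 1.8210
SE_diff = SEM × √2 ≃ 1.8210 × 1.4142 ≃ 2.5753
Minimum reliable difference = 2.576 × SE_diff ≃ 2.576 × 2.5753 ≃ 6.6341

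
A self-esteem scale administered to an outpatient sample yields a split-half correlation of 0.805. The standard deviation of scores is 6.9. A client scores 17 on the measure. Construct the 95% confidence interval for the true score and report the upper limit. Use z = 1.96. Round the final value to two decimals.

21.45

Spearman-Brown: r = 2(0.805) / (1 + 0.805) = 1.6100 / 1.8050 ≈ 0.8920
SEM = 6.9000 * √(1 − 0.8920) = 6.9000 * √0.1080 ≈ 6.9000 * 0.3287 ≈ 2.2679
Margin = 1.96 * 2.2679 ≈ 4.4451
Upper limit = 17 + 4.4451 ≈ 21.4451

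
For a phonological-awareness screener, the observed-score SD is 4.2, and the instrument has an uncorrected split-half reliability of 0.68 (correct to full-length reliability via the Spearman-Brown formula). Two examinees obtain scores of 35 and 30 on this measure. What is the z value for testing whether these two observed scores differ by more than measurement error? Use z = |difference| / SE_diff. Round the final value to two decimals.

1.93

Full-length reliability (Spearman-Brown) = 2(0.68)/(1+0.68) ≈ 0.8095
SEM = 4.2000 × √(1 − 0.8095) = 4.2000 × √0.1905 ≈ 4.2000 × 0.4364 ≈ 1.8330
SE_diff = SEM × √2 ≈ 1.8330 × 1.4142 ≈ 2.5923
z = 5 / 2.5923 ≈ 1.9288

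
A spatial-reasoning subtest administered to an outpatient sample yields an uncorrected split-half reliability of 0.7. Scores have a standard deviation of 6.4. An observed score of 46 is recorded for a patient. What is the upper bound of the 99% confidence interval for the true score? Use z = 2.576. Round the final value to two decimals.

Spearman-Brown: r = 2(0.7) / (1 + 0.7) = 1.4000 / 1.7000 ≃ 0.8235
The standard error of measurement is 6.4000·√(1 − 0.8235) ≃ 6.4000·0.4201 ≃ 2.6885.
Margin = 2.576 · 2.6885 ≃ 6.9257
Upper bound: 46 + 6.9257 = 52.9257

52.93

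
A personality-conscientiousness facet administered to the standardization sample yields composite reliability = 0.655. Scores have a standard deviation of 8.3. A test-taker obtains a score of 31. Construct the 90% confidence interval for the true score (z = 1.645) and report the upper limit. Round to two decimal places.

SEM = 8.300·√(1 − 0.655) ≈ 4.875
Half-width = 1.645·4.875 ≈ 8.020
Upper bound: 31 + 8.020 = 39.020

39.02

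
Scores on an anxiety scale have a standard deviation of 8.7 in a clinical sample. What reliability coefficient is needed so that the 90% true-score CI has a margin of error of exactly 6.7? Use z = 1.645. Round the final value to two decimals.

0.78

Required SEM = 6.7 / 1.645 ≈ 4.073
r = 1 − (4.073/8.7)² ≈ 1 − 0.219 ≈ 0.781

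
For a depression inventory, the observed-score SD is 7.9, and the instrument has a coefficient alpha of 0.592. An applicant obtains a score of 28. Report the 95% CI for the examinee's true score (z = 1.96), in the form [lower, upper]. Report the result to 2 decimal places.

[18.11, 37.89]

The standard error of measurement is 7.9000×√(1 − 0.5920) ≈ 7.9000×0.6387 ≈ 5.0461.
Margin = 1.96 × 5.0461 ≈ 9.8904
Interval: (18.1096, 37.8904)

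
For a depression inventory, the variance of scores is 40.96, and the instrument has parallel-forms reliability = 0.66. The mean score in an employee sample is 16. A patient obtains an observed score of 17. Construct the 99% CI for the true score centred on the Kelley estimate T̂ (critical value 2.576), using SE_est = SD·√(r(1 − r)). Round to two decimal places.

[8.85, 24.47]

SD = √40.96 ≈ 6.400
T̂ = r·X + (1 − r)·M = 0.660·17 + 0.340·16 = 11.220 + 5.440 ≈ 16.660
SE_est = SD · √(r(1 − r)) = 6.400 · √0.224 ≈ 6.400 · 0.474 ≈ 3.032
CI = 16.660 ± 2.576 · 3.032 → [8.850, 24.470]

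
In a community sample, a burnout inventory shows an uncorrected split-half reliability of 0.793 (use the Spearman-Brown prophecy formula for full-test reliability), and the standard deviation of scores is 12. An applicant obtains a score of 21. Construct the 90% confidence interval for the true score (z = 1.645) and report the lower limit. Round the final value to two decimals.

r_full = 2·0.793 / (1 + 0.793) ≈ 0.885
The standard error of measurement is 12.000×√(1 − 0.885) ≈ 12.000×0.340 ≈ 4.077.
1.645 × SEM ≈ 6.707
Lower limit = 21 − 6.707 ≈ 14.293

14.29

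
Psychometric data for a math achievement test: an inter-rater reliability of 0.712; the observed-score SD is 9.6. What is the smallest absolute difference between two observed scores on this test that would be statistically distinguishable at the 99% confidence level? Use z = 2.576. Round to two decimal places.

18.77

SEM = 9.6000 × √(1 − 0.7120) = 9.6000 × √0.2880 ≃ 9.6000 × 0.5367 ≃ 5.1519
SE_diff = √2 × SEM ≃ 7.2859
Minimum reliable difference = 2.576 × SE_diff ≃ 2.576 × 7.2859 ≃ 18.7684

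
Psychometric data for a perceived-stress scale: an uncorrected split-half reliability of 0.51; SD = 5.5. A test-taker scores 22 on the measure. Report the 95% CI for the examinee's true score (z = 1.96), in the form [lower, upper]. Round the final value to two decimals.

Spearman-Brown: r = 2(0.51) / (1 + 0.51) = 1.0200 / 1.5100 ≈ 0.6755
SEM = 5.5000 * √(1 − 0.6755) = 5.5000 * √0.3245 ≈ 5.5000 * 0.5697 ≈ 3.1331
Margin = 1.96 * 3.1331 ≈ 6.1408
95% CI: 22 ± 6.1408 = [15.8592, 28.1408]

[15.86, 28.14]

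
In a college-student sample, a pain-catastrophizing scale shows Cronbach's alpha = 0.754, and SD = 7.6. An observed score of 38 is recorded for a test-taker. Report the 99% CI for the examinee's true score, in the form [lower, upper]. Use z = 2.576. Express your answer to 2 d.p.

SEM = 7.6000·√(1 − 0.7540) ≈ 3.7695
Half-width = 2.576·3.7695 ≈ 9.7102
99% CI: 38 ± 9.7102 = [28.2898, 47.7102]

[28.29, 47.71]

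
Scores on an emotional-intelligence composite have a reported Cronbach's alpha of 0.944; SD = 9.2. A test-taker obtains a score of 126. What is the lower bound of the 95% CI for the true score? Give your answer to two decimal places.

SEM = 9.2000×√(1 − 0.9440) ≈ 2.1771
1.96 × SEM ≈ 4.2672
Lower limit = 126 − 4.2672 ≈ 121.7328

121.73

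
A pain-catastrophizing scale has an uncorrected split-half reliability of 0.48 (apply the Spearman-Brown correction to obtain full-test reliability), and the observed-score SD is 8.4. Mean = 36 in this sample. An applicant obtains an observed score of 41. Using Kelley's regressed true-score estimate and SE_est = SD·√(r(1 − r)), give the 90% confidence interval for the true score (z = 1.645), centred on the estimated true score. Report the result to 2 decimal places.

[32.65, 45.84]

Full-length reliability (Spearman-Brown) = 2(0.48)/(1+0.48) ≈ 0.649
T̂ = 0.649(41) + 0.351(36) ≈ 39.243
SE_est = SD × √(r(1 − r)) = 8.400 × √0.228 ≈ 8.400 × 0.477 ≈ 4.010
90% CI: 39.243 ± 6.597 ≈ (32.647, 45.840)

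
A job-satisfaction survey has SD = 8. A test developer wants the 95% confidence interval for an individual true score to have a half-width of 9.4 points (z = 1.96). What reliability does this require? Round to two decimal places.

0.64

Required SEM = 9.4 / 1.96 ≈ 4.7959
r = 1 − (SEM / SD)² = 1 − (4.7959 / 8)² ≈ 1 − 0.3594 ≈ 0.6406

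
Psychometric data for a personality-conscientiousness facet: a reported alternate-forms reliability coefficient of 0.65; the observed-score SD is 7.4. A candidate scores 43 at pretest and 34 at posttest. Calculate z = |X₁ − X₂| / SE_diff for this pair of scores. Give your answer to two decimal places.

1.45

SEM = 7.4000*√(1 − 0.6500) ≈ 4.3779
SE_diff = SEM * √2 ≈ 4.3779 * 1.4142 ≈ 6.1913
z = |43 − 34| / 6.1913 = 9 / 6.1913 ≈ 1.4537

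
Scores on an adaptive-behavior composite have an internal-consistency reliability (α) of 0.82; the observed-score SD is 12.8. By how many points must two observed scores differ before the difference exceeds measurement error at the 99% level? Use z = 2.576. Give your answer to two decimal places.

SEM = 12.800 * √(1 − 0.820) = 12.800 * √0.180 ≈ 12.800 * 0.424 ≈ 5.431
SE_diff = SEM * √2 ≈ 5.431 * 1.414 ≈ 7.680
Minimum reliable difference = 2.576 * SE_diff ≈ 2.576 * 7.680 ≈ 19.784

19.78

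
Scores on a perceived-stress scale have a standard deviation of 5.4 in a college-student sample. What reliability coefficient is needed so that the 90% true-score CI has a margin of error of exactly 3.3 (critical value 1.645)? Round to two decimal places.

SEM needed = half-width / z = 3.3/1.645 ≈ 2.0061
r = 1 − (SEM / SD)² = 1 − (2.0061 / 5.4)² ≈ 1 − 0.1380 ≈ 0.8620

0.86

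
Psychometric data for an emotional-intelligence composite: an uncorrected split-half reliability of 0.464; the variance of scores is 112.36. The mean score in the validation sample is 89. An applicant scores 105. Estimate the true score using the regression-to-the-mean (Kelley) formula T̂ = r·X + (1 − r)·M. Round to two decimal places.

Spearman-Brown: r = 2(0.464) / (1 + 0.464) = 0.9280 / 1.4640 ≈ 0.6339
T̂ = 0.6339(105) + 0.3661(89) ≈ 99.1421

99.14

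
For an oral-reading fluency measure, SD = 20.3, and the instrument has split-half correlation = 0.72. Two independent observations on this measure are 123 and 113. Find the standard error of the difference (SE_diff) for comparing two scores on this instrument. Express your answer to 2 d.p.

11.58

Spearman-Brown: r = 2(0.72) / (1 + 0.72) = 1.44000 / 1.72000 ≃ 0.83721
SEM = 20.30000·√(1 − 0.83721) ≃ 8.19051
Standard error of the difference = 8.19051·√2 ≃ 11.58313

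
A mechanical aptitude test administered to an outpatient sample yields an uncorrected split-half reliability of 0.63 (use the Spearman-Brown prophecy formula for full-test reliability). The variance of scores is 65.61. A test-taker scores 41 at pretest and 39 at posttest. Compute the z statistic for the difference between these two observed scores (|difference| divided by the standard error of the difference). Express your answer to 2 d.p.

0.37

σ = 65.61^(1/2) = 8.1000
Full-length reliability (Spearman-Brown) = 2(0.63)/(1+0.63) ≈ 0.7730
SEM = 8.1000 × √(1 − 0.7730) = 8.1000 × √0.2270 ≈ 8.1000 × 0.4764 ≈ 3.8592
SE_diff = SEM × √2 ≈ 3.8592 × 1.4142 ≈ 5.4577
z = |41 − 39| / 5.4577 = 2 / 5.4577 ≈ 0.3665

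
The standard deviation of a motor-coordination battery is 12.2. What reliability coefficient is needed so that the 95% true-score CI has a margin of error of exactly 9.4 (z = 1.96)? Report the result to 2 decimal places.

0.85

Required SEM = 9.4 / 1.96 ≈ 4.79592
Required reliability = 1 − (SEM/SD)² = 1 − 0.15453 ≈ 0.84547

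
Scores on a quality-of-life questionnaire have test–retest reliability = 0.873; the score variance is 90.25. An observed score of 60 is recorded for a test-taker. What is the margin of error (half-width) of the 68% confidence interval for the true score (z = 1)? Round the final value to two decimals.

3.39

SD = √90.25 ≈ 9.5000
The standard error of measurement is 9.5000·√(1 − 0.8730) ≈ 9.5000·0.3564 ≈ 3.3855.
Margin = 1 · 3.3855 ≈ 3.3855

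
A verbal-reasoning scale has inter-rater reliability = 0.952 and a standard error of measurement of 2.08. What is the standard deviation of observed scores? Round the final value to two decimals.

9.49

σ = SEM·(1 − r)^(−1/2) ≈ 2.08×4.564 ≈ 9.494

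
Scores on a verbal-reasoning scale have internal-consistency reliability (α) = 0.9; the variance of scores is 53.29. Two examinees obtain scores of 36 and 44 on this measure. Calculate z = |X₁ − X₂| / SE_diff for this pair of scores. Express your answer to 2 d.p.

SD = √53.29 ≃ 7.300
The standard error of measurement is 7.300*√(1 − 0.900) ≃ 7.300*0.316 ≃ 2.308.
Standard error of the difference = 2.308·√2 ≃ 3.265
z = 8 / 3.265 ≃ 2.450

2.45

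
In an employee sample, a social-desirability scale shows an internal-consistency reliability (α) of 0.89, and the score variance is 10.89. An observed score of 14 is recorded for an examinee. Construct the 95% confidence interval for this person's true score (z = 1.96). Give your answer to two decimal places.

σ = 10.89^(1/2) = 3.3000
SEM = 3.3000 · √(1 − 0.8900) = 3.3000 · √0.1100 ≈ 3.3000 · 0.3317 ≈ 1.0945
1.96 · SEM ≈ 2.1452
CI = 14 ± 2.1452 → [11.8548, 16.1452]

[11.85, 16.15]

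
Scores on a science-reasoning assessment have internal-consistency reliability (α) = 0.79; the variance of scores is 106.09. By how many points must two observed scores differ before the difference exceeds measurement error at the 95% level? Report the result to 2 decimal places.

13.08

σ = 106.09^(1/2) = 10.3000
SEM = 10.3000 · √(1 − 0.7900) = 10.3000 · √0.2100 ≈ 10.3000 · 0.4583 ≈ 4.7201
Standard error of the difference = 4.7201·√2 ≈ 6.6752
Minimum reliable difference = 1.96 · SE_diff ≈ 1.96 · 6.6752 ≈ 13.0833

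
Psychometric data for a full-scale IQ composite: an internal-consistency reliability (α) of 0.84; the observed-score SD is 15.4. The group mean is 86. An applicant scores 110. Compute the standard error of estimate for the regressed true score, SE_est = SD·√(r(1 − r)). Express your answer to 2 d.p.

5.65

SE_est = 15.40000·√[r(1 − r)] ≃ 5.64573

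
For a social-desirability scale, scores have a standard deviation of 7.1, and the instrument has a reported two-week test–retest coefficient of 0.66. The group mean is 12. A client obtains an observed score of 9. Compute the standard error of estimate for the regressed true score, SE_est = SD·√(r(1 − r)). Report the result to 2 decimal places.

SE_est = 7.100×√(0.660×0.340) ≈ 3.363

3.36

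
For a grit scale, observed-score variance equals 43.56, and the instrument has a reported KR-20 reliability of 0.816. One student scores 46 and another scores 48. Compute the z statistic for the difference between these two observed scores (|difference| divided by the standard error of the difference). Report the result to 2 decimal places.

σ = 43.56^(1/2) = 6.600
SEM = 6.600·√(1 − 0.816) ≈ 2.831
SE_diff = SEM · √2 ≈ 2.831 · 1.414 ≈ 4.004
z = 2 / 4.004 ≈ 0.500

0.50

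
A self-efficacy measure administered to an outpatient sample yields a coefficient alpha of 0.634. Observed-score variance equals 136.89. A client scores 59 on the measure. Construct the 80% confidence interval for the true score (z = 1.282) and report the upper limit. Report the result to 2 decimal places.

68.07

σ = 136.89^(1/2) = 11.700
SEM = 11.700×√(1 − 0.634) ≈ 7.078
Half-width = 1.282×7.078 ≈ 9.074
Upper limit = 59 + 9.074 ≈ 68.074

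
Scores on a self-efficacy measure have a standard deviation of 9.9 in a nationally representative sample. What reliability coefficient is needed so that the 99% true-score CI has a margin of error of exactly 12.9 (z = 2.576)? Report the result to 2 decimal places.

0.74

Required SEM = 12.9 / 2.576 ≈ 5.00776
Required reliability = 1 − (SEM/SD)² = 1 − 0.25587 ≈ 0.74413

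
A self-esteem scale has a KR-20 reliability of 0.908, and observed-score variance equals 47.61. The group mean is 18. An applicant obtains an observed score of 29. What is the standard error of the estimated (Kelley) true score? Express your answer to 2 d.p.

SD = √47.61 ≃ 6.900
SE_est = SD · √(r(1 − r)) = 6.900 · √0.084 ≃ 6.900 · 0.289 ≃ 1.994

1.99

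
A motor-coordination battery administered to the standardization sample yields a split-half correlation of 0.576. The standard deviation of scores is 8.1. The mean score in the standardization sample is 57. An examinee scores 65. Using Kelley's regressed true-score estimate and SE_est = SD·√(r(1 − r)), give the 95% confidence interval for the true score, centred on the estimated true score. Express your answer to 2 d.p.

Full-length reliability (Spearman-Brown) = 2(0.576)/(1+0.576) ≈ 0.731
T̂ = 0.731(65) + 0.269(57) ≈ 62.848
SE_est = SD * √(r(1 − r)) = 8.100 * √0.197 ≈ 8.100 * 0.443 ≈ 3.592
95% CI: 62.848 ± 7.040 ≈ (55.807, 69.888)

[55.81, 69.89]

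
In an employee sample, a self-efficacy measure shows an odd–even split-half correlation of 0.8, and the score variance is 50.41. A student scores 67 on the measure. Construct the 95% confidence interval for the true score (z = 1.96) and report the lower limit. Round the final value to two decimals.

62.36

SD = √50.41 = 7.10000
r_full = 2·0.8 / (1 + 0.8) ≈ 0.88889
The standard error of measurement is 7.10000·√(1 − 0.88889) ≈ 7.10000·0.33333 ≈ 2.36667.
Half-width = 1.96·2.36667 ≈ 4.63867
Lower limit = 67 − 4.63867 ≈ 62.36133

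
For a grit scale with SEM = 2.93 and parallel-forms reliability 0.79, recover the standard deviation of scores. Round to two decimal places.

6.39

SD = SEM / √(1 − r) = 2.93 / √0.21000 ≈ 2.93 / 0.45826 ≈ 6.39378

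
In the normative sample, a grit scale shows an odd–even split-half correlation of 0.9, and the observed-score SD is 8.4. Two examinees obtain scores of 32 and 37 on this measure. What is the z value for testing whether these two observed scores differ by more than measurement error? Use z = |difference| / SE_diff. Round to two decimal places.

1.83

r_full = 2·0.9 / (1 + 0.9) ≈ 0.9474
SEM = 8.4000·√(1 − 0.9474) ≈ 1.9271
SE_diff = √2 · SEM ≈ 2.7253
z = |32 − 37| / 2.7253 = 5 / 2.7253 ≈ 1.8346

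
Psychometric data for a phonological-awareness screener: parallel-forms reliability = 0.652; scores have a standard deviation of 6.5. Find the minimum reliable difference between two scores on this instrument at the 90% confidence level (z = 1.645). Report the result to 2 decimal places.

8.92

SEM = 6.5000 × √(1 − 0.6520) = 6.5000 × √0.3480 ≃ 6.5000 × 0.5899 ≃ 3.8344
SE_diff = √2 × SEM ≃ 5.4227
Minimum reliable difference = 1.645 × SE_diff ≃ 1.645 × 5.4227 ≃ 8.9204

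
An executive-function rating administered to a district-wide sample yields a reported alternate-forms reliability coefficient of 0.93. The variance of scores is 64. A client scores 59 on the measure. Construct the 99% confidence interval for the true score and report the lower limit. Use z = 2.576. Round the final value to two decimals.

SD = √64 = 8.0000
SEM = 8.0000 × √(1 − 0.9300) = 8.0000 × √0.0700 ≈ 8.0000 × 0.2646 ≈ 2.1166
Half-width = 2.576×2.1166 ≈ 5.4524
Lower bound: 59 − 5.4524 = 53.5476

53.55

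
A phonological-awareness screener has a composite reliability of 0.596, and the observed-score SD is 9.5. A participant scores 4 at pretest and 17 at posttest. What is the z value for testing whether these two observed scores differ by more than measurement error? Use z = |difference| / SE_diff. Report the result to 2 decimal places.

1.52

The standard error of measurement is 9.5000×√(1 − 0.5960) ≈ 9.5000×0.6356 ≈ 6.0383.
Standard error of the difference = 6.0383·√2 ≈ 8.5394
z = |4 − 17| / 8.5394 = 13 / 8.5394 ≈ 1.5223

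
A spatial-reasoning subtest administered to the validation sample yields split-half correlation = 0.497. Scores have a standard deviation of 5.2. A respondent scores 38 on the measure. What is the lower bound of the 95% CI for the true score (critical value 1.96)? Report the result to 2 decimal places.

32.09

r_full = 2·0.497 / (1 + 0.497) ≈ 0.664
SEM = 5.200 · √(1 − 0.664) = 5.200 · √0.336 ≈ 5.200 · 0.580 ≈ 3.014
1.96 · SEM ≈ 5.908
Lower bound: 38 − 5.908 = 32.092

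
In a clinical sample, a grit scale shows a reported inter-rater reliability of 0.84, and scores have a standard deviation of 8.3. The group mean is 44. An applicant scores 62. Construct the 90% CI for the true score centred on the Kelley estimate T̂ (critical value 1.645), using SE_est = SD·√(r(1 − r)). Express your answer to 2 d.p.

[54.11, 64.13]

Estimated true score = 0.8400*62 + (1 − 0.8400)*44 ≃ 59.1200
SE_est = 8.3000*√(0.8400*0.1600) ≃ 3.0428
90% CI: 59.1200 ± 5.0055 ≃ (54.1145, 64.1255)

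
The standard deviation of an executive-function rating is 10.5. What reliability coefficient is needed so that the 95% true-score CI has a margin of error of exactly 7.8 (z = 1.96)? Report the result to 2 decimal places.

SEM needed = half-width / z = 7.8/1.96 ≈ 3.980
Required reliability = 1 − (SEM/SD)² = 1 − 0.144 ≈ 0.856

0.86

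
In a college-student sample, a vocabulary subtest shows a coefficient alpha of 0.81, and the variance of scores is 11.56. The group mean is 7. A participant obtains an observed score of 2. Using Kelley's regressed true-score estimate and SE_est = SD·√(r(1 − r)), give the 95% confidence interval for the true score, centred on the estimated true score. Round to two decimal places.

[0.34, 5.56]

SD = √11.56 ≈ 3.40000
Estimated true score = 0.81000*2 + (1 − 0.81000)*7 ≈ 2.95000
SE_est = 3.40000*√(0.81000*0.19000) ≈ 1.33382
CI = 2.95000 ± 1.96 * 1.33382 → [0.33571, 5.56429]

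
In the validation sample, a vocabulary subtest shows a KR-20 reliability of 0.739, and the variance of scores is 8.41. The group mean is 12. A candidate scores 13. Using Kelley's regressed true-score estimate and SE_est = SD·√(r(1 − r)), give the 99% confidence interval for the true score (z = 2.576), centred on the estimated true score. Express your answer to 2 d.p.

σ = 8.41^(1/2) = 2.9000
Estimated true score = 0.7390·13 + (1 − 0.7390)·12 ≃ 12.7390
SE_est = SD · √(r(1 − r)) = 2.9000 · √0.1929 ≃ 2.9000 · 0.4392 ≃ 1.2736
99% CI: 12.7390 ± 3.2808 ≃ (9.4582, 16.0198)

[9.46, 16.02]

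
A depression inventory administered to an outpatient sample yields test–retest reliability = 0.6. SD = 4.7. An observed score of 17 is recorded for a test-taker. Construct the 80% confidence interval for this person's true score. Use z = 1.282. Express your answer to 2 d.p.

SEM = 4.7000 · √(1 − 0.6000) = 4.7000 · √0.4000 ≃ 4.7000 · 0.6325 ≃ 2.9725
1.282 · SEM ≃ 3.8108
80% CI: 17 ± 3.8108 = [13.1892, 20.8108]

[13.19, 20.81]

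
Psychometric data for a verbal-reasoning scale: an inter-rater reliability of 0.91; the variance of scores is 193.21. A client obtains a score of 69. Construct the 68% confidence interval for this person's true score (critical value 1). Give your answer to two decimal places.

SD = √193.21 = 13.90000
SEM = 13.90000 * √(1 − 0.91000) = 13.90000 * √0.09000 ≈ 13.90000 * 0.30000 ≈ 4.17000
1 * SEM ≈ 4.17000
CI = 69 ± 4.17000 → [64.83000, 73.17000]

[64.83, 73.17]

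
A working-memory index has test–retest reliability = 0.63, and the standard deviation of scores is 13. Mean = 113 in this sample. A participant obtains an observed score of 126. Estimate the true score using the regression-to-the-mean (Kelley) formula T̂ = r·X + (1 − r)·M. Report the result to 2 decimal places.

121.19

Estimated true score = 0.630·126 + (1 − 0.630)·113 ≈ 121.190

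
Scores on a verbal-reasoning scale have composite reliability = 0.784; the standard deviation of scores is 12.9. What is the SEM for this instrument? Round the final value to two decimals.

SEM = 12.900*√(1 − 0.784) ≃ 5.995

6.00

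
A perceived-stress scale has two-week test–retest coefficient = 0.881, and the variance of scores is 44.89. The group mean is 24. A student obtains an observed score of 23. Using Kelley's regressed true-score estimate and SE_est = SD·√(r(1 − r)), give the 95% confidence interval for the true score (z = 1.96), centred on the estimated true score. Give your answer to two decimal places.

[18.87, 27.37]

σ = 44.89^(1/2) = 6.700
T̂ = 0.881(23) + 0.119(24) ≈ 23.119
SE_est = SD × √(r(1 − r)) = 6.700 × √0.105 ≈ 6.700 × 0.324 ≈ 2.169
CI = 23.119 ± 1.96 × 2.169 → [18.867, 27.371]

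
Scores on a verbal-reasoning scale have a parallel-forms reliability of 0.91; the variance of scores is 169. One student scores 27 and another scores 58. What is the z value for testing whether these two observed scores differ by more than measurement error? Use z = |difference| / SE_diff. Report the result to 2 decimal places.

SD = √169 = 13.0000
SEM = 13.0000 × √(1 − 0.9100) = 13.0000 × √0.0900 ≈ 13.0000 × 0.3000 ≈ 3.9000
Standard error of the difference = 3.9000·√2 ≈ 5.5154
z = |27 − 58| / 5.5154 = 31 / 5.5154 ≈ 5.6206

5.62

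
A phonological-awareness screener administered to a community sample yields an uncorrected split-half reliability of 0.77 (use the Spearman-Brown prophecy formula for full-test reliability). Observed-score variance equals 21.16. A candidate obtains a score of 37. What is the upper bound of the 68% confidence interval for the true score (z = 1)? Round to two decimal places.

38.66

σ = 21.16^(1/2) = 4.600
r_full = 2·0.77 / (1 + 0.77) ≃ 0.870
SEM = 4.600*√(1 − 0.870) ≃ 1.658
1 * SEM ≃ 1.658
Upper limit = 37 + 1.658 ≃ 38.658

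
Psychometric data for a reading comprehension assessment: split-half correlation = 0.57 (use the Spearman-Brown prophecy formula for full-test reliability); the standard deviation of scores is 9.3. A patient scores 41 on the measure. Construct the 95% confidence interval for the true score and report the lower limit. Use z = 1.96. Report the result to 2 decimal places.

r_full = 2·0.57 / (1 + 0.57) ≃ 0.7261
SEM = 9.3000 × √(1 − 0.7261) = 9.3000 × √0.2739 ≃ 9.3000 × 0.5233 ≃ 4.8671
1.96 × SEM ≃ 9.5395
Lower limit = 41 − 9.5395 ≃ 31.4605

31.46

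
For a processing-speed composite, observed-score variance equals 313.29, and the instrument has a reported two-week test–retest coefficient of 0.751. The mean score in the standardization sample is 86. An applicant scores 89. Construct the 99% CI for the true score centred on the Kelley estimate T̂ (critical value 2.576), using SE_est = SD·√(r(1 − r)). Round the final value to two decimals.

[68.54, 107.97]

SD = √313.29 = 17.7000
T̂ = 0.7510(89) + 0.2490(86) ≈ 88.2530
SE_est = SD · √(r(1 − r)) = 17.7000 · √0.1870 ≈ 17.7000 · 0.4324 ≈ 7.6541
99% CI: 88.2530 ± 19.7169 ≈ (68.5361, 107.9699)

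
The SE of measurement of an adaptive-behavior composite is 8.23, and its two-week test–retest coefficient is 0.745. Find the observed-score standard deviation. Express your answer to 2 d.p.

16.30

SD = 8.23 / √(1 − 0.745) ≈ 16.2978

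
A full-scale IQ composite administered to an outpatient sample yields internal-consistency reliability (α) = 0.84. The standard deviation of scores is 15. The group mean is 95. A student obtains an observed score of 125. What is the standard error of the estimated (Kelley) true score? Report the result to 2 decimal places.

5.50

SE_est = 15.000·√[r(1 − r)] ≈ 5.499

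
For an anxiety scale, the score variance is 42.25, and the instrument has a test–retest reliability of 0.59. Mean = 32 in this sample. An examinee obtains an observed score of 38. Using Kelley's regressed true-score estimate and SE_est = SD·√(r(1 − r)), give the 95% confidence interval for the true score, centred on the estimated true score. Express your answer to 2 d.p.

SD = √42.25 = 6.50000
Estimated true score = 0.59000×38 + (1 − 0.59000)×32 ≈ 35.54000
SE_est = 6.50000·√[r(1 − r)] ≈ 3.19692
95% CI: 35.54000 ± 6.26596 ≈ (29.27404, 41.80596)

[29.27, 41.81]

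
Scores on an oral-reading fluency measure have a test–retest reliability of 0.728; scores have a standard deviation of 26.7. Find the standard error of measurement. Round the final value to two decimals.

SEM = 26.70000 × √(1 − 0.72800) = 26.70000 × √0.27200 ≈ 26.70000 × 0.52154 ≈ 13.92502

13.93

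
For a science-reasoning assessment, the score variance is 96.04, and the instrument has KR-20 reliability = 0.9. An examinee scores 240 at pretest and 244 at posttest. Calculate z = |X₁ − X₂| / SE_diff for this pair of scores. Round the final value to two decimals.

SD = √96.04 ≈ 9.80000
SEM = 9.80000·√(1 − 0.90000) ≈ 3.09903
SE_diff = SEM · √2 ≈ 3.09903 · 1.41421 ≈ 4.38269
z = |240 − 244| / 4.38269 = 4 / 4.38269 ≈ 0.91268

0.91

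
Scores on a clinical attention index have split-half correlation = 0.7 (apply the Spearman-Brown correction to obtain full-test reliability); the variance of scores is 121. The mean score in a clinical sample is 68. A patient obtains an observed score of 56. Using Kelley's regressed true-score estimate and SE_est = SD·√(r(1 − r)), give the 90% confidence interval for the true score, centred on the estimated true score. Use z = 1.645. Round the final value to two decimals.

[51.22, 65.02]

σ = 121^(1/2) = 11.00000
r_full = 2·0.7 / (1 + 0.7) ≃ 0.82353
T̂ = 0.82353(56) + 0.17647(68) ≃ 58.11765
SE_est = 11.00000·√[r(1 − r)] ≃ 4.19342
90% CI: 58.11765 ± 6.89818 ≃ (51.21947, 65.01582)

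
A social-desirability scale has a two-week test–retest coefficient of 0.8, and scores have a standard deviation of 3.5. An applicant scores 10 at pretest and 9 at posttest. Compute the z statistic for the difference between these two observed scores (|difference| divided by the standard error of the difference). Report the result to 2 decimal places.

The standard error of measurement is 3.5000×√(1 − 0.8000) ≈ 3.5000×0.4472 ≈ 1.5652.
SE_diff = √2 × SEM ≈ 2.2136
z = 1 / 2.2136 ≈ 0.4518

0.45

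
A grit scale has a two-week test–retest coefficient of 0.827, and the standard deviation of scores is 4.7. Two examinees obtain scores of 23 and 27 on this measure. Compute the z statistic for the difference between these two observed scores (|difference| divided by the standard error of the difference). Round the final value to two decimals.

SEM = 4.7000 * √(1 − 0.8270) = 4.7000 * √0.1730 ≃ 4.7000 * 0.4159 ≃ 1.9549
SE_diff = √2 * SEM ≃ 2.7646
z = |23 − 27| / 2.7646 = 4 / 2.7646 ≃ 1.4469

1.45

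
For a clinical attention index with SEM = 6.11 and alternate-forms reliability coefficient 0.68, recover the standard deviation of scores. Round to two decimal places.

SD = 6.11 / √(1 − 0.68) ≈ 10.8011

10.80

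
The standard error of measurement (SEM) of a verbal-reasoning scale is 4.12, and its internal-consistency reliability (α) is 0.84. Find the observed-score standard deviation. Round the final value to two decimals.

10.30

SD = SEM / √(1 − r) = 4.12 / √0.16000 ≃ 4.12 / 0.40000 ≃ 10.30000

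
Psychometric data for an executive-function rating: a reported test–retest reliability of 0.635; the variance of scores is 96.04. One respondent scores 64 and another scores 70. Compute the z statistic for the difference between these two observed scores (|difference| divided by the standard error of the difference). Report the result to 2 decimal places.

0.72

σ = 96.04^(1/2) = 9.8000
SEM = 9.8000 * √(1 − 0.6350) = 9.8000 * √0.3650 ≈ 9.8000 * 0.6042 ≈ 5.9207
SE_diff = √2 * SEM ≈ 8.3731
z = 6 / 8.3731 ≈ 0.7166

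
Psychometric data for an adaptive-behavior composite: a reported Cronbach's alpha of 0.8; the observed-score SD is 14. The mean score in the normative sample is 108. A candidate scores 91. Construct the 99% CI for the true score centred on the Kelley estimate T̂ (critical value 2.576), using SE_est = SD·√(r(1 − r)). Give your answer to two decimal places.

Estimated true score = 0.8000·91 + (1 − 0.8000)·108 ≈ 94.4000
SE_est = 14.0000·√[r(1 − r)] ≈ 5.6000
CI = 94.4000 ± 2.576 · 5.6000 → [79.9744, 108.8256]

[79.97, 108.83]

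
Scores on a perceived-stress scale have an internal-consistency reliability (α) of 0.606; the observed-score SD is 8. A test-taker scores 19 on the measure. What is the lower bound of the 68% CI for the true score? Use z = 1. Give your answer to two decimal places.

SEM = 8.00000 · √(1 − 0.60600) = 8.00000 · √0.39400 ≃ 8.00000 · 0.62769 ≃ 5.02155
1 · SEM ≃ 5.02155
Lower limit = 19 − 5.02155 ≃ 13.97845

13.98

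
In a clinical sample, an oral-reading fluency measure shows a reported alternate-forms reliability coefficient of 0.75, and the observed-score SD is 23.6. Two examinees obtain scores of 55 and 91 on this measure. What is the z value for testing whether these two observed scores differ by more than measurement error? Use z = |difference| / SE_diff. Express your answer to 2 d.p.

The standard error of measurement is 23.6000*√(1 − 0.7500) ≈ 23.6000*0.5000 ≈ 11.8000.
SE_diff = SEM * √2 ≈ 11.8000 * 1.4142 ≈ 16.6877
z = |55 − 91| / 16.6877 = 36 / 16.6877 ≈ 2.1573

2.16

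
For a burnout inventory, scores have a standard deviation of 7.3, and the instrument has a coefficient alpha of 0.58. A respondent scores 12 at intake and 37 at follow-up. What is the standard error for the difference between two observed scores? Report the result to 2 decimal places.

SEM = 7.300 * √(1 − 0.580) = 7.300 * √0.420 ≈ 7.300 * 0.648 ≈ 4.731
SE_diff = SEM * √2 ≈ 4.731 * 1.414 ≈ 6.691

6.69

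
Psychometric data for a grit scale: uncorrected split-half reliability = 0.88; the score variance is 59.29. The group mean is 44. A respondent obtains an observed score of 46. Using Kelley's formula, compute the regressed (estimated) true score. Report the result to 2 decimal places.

Full-length reliability (Spearman-Brown) = 2(0.88)/(1+0.88) ≈ 0.93617
T̂ = 0.93617(46) + 0.06383(44) ≈ 45.87234

45.87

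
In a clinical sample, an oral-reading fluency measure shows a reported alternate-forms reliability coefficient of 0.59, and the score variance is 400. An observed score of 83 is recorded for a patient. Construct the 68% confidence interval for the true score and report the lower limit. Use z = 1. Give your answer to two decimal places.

70.19

SD = √400 ≃ 20.0000
SEM = 20.0000 * √(1 − 0.5900) = 20.0000 * √0.4100 ≃ 20.0000 * 0.6403 ≃ 12.8062
1 * SEM ≃ 12.8062
Lower limit = 83 − 12.8062 ≃ 70.1938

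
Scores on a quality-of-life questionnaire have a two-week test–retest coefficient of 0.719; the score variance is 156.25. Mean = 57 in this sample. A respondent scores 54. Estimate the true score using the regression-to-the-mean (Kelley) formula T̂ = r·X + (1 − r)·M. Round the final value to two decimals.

T̂ = r·X + (1 − r)·M = 0.7190·54 + 0.2810·57 = 38.8260 + 16.0170 ≈ 54.8430

54.84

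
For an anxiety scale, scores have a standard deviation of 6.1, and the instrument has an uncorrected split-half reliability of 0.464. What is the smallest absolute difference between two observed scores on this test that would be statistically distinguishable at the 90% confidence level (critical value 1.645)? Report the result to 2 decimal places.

8.59

r_full = 2·0.464 / (1 + 0.464) ≃ 0.634
SEM = 6.100 · √(1 − 0.634) = 6.100 · √0.366 ≃ 6.100 · 0.605 ≃ 3.691
SE_diff = √2 · SEM ≃ 5.220
Smallest detectable difference = 1.645·5.220 ≃ 8.587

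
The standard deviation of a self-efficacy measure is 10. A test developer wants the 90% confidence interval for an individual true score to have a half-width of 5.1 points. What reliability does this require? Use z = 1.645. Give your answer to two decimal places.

Required SEM = 5.1 / 1.645 ≈ 3.100
Required reliability = 1 − (SEM/SD)² = 1 − 0.096 ≈ 0.904

0.90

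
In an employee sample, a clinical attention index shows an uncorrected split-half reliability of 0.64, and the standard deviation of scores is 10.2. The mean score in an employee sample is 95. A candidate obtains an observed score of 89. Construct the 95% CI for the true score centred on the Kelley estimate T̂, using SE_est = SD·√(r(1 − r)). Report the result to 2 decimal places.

Spearman-Brown: r = 2(0.64) / (1 + 0.64) = 1.2800 / 1.6400 ≃ 0.7805
T̂ = r·X + (1 − r)·M = 0.7805×89 + 0.2195×95 ≃ 69.4634 + 20.8537 ≃ 90.3171
SE_est = SD × √(r(1 − r)) = 10.2000 × √0.1713 ≃ 10.2000 × 0.4139 ≃ 4.2219
95% CI: 90.3171 ± 8.2750 ≃ (82.0421, 98.5921)

[82.04, 98.59]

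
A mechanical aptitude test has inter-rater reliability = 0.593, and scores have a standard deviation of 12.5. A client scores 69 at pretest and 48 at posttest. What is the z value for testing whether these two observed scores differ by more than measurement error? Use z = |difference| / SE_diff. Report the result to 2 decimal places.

SEM = 12.500×√(1 − 0.593) ≈ 7.975
SE_diff = √2 × SEM ≈ 11.278
z = |69 − 48| / 11.278 = 21 / 11.278 ≈ 1.862

1.86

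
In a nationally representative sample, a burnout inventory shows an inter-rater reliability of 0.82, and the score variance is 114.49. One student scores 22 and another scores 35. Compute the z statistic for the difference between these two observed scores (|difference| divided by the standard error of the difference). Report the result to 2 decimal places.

SD = √114.49 ≈ 10.70000
SEM = 10.70000 × √(1 − 0.82000) = 10.70000 × √0.18000 ≈ 10.70000 × 0.42426 ≈ 4.53963
Standard error of the difference = 4.53963·√2 ≈ 6.42000
z = 13 / 6.42000 ≈ 2.02492

2.02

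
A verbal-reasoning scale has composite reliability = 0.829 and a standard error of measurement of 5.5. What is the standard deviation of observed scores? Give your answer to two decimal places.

13.30

SD = SEM / √(1 − r) = 5.5 / √0.1710 ≈ 5.5 / 0.4135 ≈ 13.3004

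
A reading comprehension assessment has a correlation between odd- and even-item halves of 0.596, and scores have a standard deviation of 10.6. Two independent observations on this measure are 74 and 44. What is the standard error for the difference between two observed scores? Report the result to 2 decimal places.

Full-length reliability (Spearman-Brown) = 2(0.596)/(1+0.596) ≈ 0.7469
SEM = 10.6000 * √(1 − 0.7469) = 10.6000 * √0.2531 ≈ 10.6000 * 0.5031 ≈ 5.3331
Standard error of the difference = 5.3331·√2 ≈ 7.5421

7.54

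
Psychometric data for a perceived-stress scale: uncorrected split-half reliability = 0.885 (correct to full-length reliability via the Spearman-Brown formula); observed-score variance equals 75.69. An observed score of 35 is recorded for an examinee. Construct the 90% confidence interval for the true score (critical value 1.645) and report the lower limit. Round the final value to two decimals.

31.47

SD = √75.69 ≈ 8.700
Full-length reliability (Spearman-Brown) = 2(0.885)/(1+0.885) ≈ 0.939
SEM = 8.700 × √(1 − 0.939) = 8.700 × √0.061 ≈ 8.700 × 0.247 ≈ 2.149
Half-width = 1.645×2.149 ≈ 3.535
Lower limit = 35 − 3.535 ≈ 31.465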